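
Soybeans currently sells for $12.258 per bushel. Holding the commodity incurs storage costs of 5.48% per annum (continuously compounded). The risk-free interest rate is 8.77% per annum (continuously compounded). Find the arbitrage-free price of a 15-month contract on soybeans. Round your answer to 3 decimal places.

Net carry = r + u − y = 0.0877 + 0.0548 − 0.0000 = 0.1425
F = S·e^((r+u−y)T) = 12.258 · e^(0.1425 × 15/12) = 12.258 · e^0.178125
= 12.258 × 1.194975 = $14.648 per bushel

$14.648 per bushel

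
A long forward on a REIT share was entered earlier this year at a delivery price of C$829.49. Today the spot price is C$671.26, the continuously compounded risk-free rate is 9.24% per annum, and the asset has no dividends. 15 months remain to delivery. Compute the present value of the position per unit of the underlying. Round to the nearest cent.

-C$67.75

Current fair forward for the remaining 15 months: F = S·e^(r·T), r = 0.0924
F = 671.26 · e^(0.0924 × 15/12) = 671.26 × 1.122435 = 753.4457
Value of long forward = (F − K)·e^(−rT) = (753.4457 − 829.49) · e^(−0.0924·15/12)
= -76.0443 × 0.890921 = -67.75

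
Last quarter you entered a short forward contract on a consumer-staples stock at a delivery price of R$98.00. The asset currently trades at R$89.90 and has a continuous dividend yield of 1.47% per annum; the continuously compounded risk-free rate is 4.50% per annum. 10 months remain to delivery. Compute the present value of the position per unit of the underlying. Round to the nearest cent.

Current fair forward for the remaining 10 months: F = S·e^((r − q)·T), (r − q) = 0.0450 − 0.0147 = 0.0303
F = 89.90 · e^(0.0303 × 10/12) = 89.90 × 1.025571 = 92.1988
Value of long forward = (F − K)·e^(−rT) = (92.1988 − 98.00) · e^(−0.0450·10/12)
= -5.8012 × 0.963194 = -5.59
Short position value = −(long value) = R$5.59

R$5.59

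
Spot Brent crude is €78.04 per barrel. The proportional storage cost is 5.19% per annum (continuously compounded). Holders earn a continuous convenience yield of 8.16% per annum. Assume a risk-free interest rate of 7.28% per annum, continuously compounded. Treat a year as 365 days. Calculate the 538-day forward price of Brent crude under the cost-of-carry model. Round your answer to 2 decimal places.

Net carry = r + u − y = 0.0728 + 0.0519 − 0.0816 = 0.0431
F = S·e^((r+u−y)T) = 78.04 · e^(0.0431 × 538/365) = 78.04 · e^0.063528
= 78.04 × 1.065589 = €83.16 per barrel

€83.16 per barrel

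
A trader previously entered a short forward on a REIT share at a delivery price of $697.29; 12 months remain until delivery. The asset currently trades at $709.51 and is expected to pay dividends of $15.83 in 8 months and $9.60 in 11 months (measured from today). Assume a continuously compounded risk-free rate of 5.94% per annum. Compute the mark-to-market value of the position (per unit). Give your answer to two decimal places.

PV(remaining dividends) I = 15.83·e^(−0.0594·8/12) + 9.60·e^(−0.0594·11/12) = 24.3066
Current forward F = (S − I)·e^(rT) = (709.51 − 24.3066)·e^(0.0594·12/12) = 685.2034 × 1.061200 = 727.1378
Value (long) = (F − K)·e^(−rT) = (727.1378 − 697.29) × 0.942330 = 28.1265
Short position value = −(long value) = -$28.13

-$28.13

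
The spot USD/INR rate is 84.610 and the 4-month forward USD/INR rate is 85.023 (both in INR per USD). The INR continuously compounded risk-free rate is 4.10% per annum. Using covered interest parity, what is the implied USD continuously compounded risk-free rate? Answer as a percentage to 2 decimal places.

F = S·e^((r_INR − r_USD)T) ⇒ r_USD = r_INR − ln(F/S)/T
ln(85.023/84.610) = 0.004869; /(4/12) = 0.014607
r_USD = 0.0410 − 0.014607 = 0.026393
r_USD = 2.64%

2.64%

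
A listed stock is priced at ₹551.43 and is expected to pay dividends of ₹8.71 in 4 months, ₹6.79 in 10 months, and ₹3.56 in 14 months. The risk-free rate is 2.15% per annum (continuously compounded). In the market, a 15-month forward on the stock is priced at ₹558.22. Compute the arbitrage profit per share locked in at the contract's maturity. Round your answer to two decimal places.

PV(dividends) I = 8.71·e^(−0.0215·4/12) + 6.79·e^(−0.0215·10/12) + 3.56·e^(−0.0215·14/12) = 18.7890
Fair forward F* = (S − I)·e^(rT) = (551.43 − 18.7890)·e^0.026875 = 532.6410 × 1.027239 = 547.1496
Market ₹558.22 > fair 547.1496: forward overpriced → cash-and-carry (borrow at r, buy the stock and collect the dividends, short the forward).
Profit at T = |F_mkt − F*| = |558.22 − 547.1496| = ₹11.07 per share

₹11.07 per share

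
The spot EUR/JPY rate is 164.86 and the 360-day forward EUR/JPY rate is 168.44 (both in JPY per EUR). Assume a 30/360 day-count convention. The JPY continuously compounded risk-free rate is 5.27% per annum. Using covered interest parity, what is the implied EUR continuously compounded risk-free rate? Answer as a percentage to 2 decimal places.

F = S·e^((r_JPY − r_EUR)T) ⇒ r_EUR = r_JPY − ln(F/S)/T
ln(168.44/164.86) = 0.021483; /(360/360) = 0.021483
r_EUR = 0.0527 − 0.021483 = 0.031217
r_EUR = 3.12%

3.12%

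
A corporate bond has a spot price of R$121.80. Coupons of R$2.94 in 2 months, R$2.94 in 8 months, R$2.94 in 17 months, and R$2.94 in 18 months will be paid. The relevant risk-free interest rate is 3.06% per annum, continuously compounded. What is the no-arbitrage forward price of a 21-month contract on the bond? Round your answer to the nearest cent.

R$116.44

PV(coupons) I = 2.94·e^(−0.0306·2/12) + 2.94·e^(−0.0306·8/12) + 2.94·e^(−0.0306·17/12) + 2.94·e^(−0.0306·18/12)
I = 2.9250 + 2.8806 + 2.8153 + 2.8081 = 11.4290
F = (S − I)·e^(rT) = (121.80 − 11.4290) · e^(0.0306·21/12)
= 110.3710 · e^0.053550 = 110.3710 × 1.055010 = R$116.44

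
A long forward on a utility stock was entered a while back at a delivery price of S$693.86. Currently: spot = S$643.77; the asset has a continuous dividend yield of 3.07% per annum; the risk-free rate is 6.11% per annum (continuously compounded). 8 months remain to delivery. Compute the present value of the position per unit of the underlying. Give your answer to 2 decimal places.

Current fair forward for the remaining 8 months: F = S·e^((r − q)·T), (r − q) = 0.0611 − 0.0307 = 0.0304
F = 643.77 · e^(0.0304 × 8/12) = 643.77 × 1.020473 = 656.9499
Value of long forward = (F − K)·e^(−rT) = (656.9499 − 693.86) · e^(−0.0611·8/12)
= -36.9101 × 0.960085 = -35.44

-S$35.44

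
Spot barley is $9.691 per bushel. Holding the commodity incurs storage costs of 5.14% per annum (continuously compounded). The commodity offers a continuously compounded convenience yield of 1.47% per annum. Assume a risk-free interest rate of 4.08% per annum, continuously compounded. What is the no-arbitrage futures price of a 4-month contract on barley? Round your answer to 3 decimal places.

$9.945 per bushel

Net carry = r + u − y = 0.0408 + 0.0514 − 0.0147 = 0.0775
F = S·e^((r+u−y)T) = 9.691 · e^(0.0775 × 4/12) = 9.691 · e^0.025833
= 9.691 × 1.026170 = $9.945 per bushel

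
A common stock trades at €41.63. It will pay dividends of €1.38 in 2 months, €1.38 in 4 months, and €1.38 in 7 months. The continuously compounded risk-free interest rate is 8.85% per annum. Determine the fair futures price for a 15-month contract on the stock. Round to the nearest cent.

€42.02

PV(dividends) I = 1.38·e^(−0.0885·2/12) + 1.38·e^(−0.0885·4/12) + 1.38·e^(−0.0885·7/12)
I = 1.3598 + 1.3399 + 1.3106 = 4.0103
F = (S − I)·e^(rT) = (41.63 − 4.0103) · e^(0.0885·15/12)
= 37.6197 · e^0.110625 = 37.6197 × 1.116976 = €42.02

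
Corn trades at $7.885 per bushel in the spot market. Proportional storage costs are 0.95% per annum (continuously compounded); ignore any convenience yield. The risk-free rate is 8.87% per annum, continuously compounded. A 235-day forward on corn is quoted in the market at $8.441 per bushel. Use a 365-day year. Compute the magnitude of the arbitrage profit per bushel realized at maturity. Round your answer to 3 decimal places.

$0.041 per bushel

Fair forward: F* = S·e^(carry·T), with carry = (r + u) = 0.0887 + 0.0095 = 0.0982
F* = 7.885 · e^(0.0982 × 235/365) = 7.885 · e^0.063225 = 7.885 × 1.065266 = $8.3996
Market $8.441 > fair $8.3996: forward overpriced → cash-and-carry (buy spot, short the forward).
At maturity, profit = |F_mkt − F*| = |8.441 − 8.3996| = $0.041 per bushel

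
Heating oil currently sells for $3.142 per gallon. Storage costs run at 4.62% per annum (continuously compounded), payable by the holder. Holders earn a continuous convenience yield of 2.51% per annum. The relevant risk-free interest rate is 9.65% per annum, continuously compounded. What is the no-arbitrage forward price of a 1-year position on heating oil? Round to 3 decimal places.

Net carry = r + u − y = 0.0965 + 0.0462 − 0.0251 = 0.1176
F = S·e^((r+u−y)T) = 3.142 · e^(0.1176 × 12/12) = 3.142 · e^0.117600
= 3.142 × 1.124794 = $3.534 per gallon

$3.534 per gallon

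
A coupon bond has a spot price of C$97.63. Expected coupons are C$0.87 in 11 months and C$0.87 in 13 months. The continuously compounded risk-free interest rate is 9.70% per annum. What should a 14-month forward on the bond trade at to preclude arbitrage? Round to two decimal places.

C$107.56

PV(coupons) I = 0.87·e^(−0.0970·11/12) + 0.87·e^(−0.0970·13/12)
I = 0.7960 + 0.7832 = 1.5792
F = (S − I)·e^(rT) = (97.63 − 1.5792) · e^(0.0970·14/12)
= 96.0508 · e^0.113167 = 96.0508 × 1.119819 = C$107.56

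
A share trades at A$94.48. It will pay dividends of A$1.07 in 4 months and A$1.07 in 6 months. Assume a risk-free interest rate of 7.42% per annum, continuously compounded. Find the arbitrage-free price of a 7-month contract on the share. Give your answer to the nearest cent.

A$96.49

PV(dividends) I = 1.07·e^(−0.0742·4/12) + 1.07·e^(−0.0742·6/12)
I = 1.0439 + 1.0310 = 2.0749
F = (S − I)·e^(rT) = (94.48 − 2.0749) · e^(0.0742·7/12)
= 92.4051 · e^0.043283 = 92.4051 × 1.044233 = A$96.49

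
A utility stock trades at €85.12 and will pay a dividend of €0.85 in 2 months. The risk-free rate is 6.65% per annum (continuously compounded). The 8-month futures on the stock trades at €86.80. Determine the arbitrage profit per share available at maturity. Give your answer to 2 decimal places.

€1.30 per share

PV(dividends) I = 0.85·e^(−0.0665·2/12) = 0.8406
Fair futures F* = (S − I)·e^(rT) = (85.12 − 0.8406)·e^0.044333 = 84.2794 × 1.045330 = 88.0998
Market €86.80 < fair 88.0998: forward underpriced → reverse cash-and-carry (short the stock, invest proceeds at r, pay the dividends, go long the forward).
Profit at T = |F_mkt − F*| = |86.80 − 88.0998| = €1.30 per share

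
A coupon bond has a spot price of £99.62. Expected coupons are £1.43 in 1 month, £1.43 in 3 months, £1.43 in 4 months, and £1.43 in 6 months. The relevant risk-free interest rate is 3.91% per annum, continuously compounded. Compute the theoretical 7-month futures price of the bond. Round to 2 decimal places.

PV(coupons) I = 1.43·e^(−0.0391·1/12) + 1.43·e^(−0.0391·3/12) + 1.43·e^(−0.0391·4/12) + 1.43·e^(−0.0391·6/12)
I = 1.4253 + 1.4161 + 1.4115 + 1.4023 = 5.6552
F = (S − I)·e^(rT) = (99.62 − 5.6552) · e^(0.0391·7/12)
= 93.9648 · e^0.022808 = 93.9648 × 1.023070 = £96.13

£96.13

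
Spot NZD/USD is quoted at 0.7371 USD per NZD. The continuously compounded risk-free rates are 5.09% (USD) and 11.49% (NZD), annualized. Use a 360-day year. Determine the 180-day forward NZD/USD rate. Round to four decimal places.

0.7139

F = S·e^((r_USD − r_NZD)T) = 0.7371 · e^((0.0509 − 0.1149) × 180/360)
= 0.7371 · e^-0.032000 = 0.7371 × 0.968507
F = 0.7139 USD per NZD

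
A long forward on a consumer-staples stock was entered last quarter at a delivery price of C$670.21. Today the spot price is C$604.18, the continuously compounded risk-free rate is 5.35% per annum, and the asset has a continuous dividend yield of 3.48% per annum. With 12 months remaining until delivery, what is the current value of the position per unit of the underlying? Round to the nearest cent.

Current fair forward for the remaining 12 months: F = S·e^((r − q)·T), (r − q) = 0.0535 − 0.0348 = 0.0187
F = 604.18 · e^(0.0187 × 12/12) = 604.18 × 1.018876 = 615.5845
Value of long forward = (F − K)·e^(−rT) = (615.5845 − 670.21) · e^(−0.0535·12/12)
= -54.6255 × 0.947906 = -51.78

-C$51.78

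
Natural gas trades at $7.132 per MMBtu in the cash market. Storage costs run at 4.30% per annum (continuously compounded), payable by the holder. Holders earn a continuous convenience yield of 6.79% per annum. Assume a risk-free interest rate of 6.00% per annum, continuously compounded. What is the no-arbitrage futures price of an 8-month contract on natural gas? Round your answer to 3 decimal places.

Net carry = r + u − y = 0.0600 + 0.0430 − 0.0679 = 0.0351
F = S·e^((r+u−y)T) = 7.132 · e^(0.0351 × 8/12) = 7.132 · e^0.023400
= 7.132 × 1.023676 = $7.301 per MMBtu

$7.301 per MMBtu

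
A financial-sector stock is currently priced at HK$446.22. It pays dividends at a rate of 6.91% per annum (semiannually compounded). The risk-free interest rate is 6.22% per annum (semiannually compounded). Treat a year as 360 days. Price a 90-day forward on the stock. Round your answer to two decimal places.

HK$445.48

F = S · (1+r/2)^(2T) / (1+q/2)^(2T)
= 446.22 × 1.015431 / 1.017128 = 446.22 × 0.998332
F = HK$445.48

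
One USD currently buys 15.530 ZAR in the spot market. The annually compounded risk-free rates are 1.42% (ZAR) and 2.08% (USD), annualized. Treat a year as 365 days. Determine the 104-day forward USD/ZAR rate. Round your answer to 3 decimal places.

15.501

By covered interest parity, F = S · (1+r_ZAR)^T / (1+r_USD)^T
= 15.530 × 1.004026 / 1.005883 = 15.530 × 0.998154
F = 15.501 ZAR per USD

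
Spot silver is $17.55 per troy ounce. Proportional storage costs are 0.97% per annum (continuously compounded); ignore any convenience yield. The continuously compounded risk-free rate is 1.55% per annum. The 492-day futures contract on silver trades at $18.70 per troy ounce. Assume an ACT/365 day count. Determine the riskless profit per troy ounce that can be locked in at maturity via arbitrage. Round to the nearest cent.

Fair futures: F* = S·e^(carry·T), with carry = (r + u) = 0.0155 + 0.0097 = 0.0252
F* = 17.55 · e^(0.0252 × 492/365) = 17.55 · e^0.033968 = 17.55 × 1.034552 = $18.1564
Market $18.70 > fair $18.1564: forward overpriced → cash-and-carry (buy spot, short the forward).
At maturity, profit = |F_mkt − F*| = |18.70 − 18.1564| = $0.54 per troy ounce

$0.54 per troy ounce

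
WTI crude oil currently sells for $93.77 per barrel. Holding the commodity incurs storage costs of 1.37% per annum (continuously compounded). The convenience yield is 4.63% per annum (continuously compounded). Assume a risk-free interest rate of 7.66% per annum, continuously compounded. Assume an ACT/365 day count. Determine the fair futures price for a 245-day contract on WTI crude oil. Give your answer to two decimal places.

$96.58 per barrel

Net carry = r + u − y = 0.0766 + 0.0137 − 0.0463 = 0.0440
F = S·e^((r+u−y)T) = 93.77 · e^(0.0440 × 245/365) = 93.77 · e^0.029534
= 93.77 × 1.029974 = $96.58 per barrel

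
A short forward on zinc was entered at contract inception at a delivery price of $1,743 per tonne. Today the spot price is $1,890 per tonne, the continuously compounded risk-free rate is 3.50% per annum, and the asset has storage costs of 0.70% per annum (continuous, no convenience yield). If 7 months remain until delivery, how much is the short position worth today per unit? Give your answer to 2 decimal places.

-$189.96 per tonne

Current fair forward for the remaining 7 months: F = S·e^((r + u)·T), (r + u) = 0.0350 + 0.0070 = 0.0420
F = 1890 · e^(0.0420 × 7/12) = 1890 × 1.02480259 = 1936.8769
Value of long forward = (F − K)·e^(−rT) = (1936.8769 − 1743) · e^(−0.0350·7/12)
= 193.8769 × 0.97979034 = 189.96
Short position value = −(long value) = -$189.96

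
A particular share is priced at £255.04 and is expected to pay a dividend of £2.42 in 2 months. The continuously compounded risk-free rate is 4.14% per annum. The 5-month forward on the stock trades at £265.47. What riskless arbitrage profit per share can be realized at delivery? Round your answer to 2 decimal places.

£8.44 per share

PV(dividends) I = 2.42·e^(−0.0414·2/12) = 2.4034
Fair forward F* = (S − I)·e^(rT) = (255.04 − 2.4034)·e^0.017250 = 252.6366 × 1.017400 = 257.0325
Market £265.47 > fair 257.0325: forward overpriced → cash-and-carry (borrow at r, buy the stock and collect the dividends, short the forward).
Profit at T = |F_mkt − F*| = |265.47 − 257.0325| = £8.44 per share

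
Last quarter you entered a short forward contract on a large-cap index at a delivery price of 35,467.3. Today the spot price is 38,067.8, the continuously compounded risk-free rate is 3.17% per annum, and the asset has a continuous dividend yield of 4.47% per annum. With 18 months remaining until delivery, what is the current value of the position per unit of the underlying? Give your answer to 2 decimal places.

-1778.75

Current fair forward for the remaining 18 months: F = S·e^((r − q)·T), (r − q) = 0.0317 − 0.0447 = -0.0130
F = 38067.8 · e^(-0.0130 × 18/12) = 38067.8 × 0.98068890 = 37332.6689
Value of long forward = (F − K)·e^(−rT) = (37332.6689 − 35467.3) · e^(−0.0317·18/12)
= 1865.3689 × 0.95356279 = 1778.75
Short position value = −(long value) = -1778.75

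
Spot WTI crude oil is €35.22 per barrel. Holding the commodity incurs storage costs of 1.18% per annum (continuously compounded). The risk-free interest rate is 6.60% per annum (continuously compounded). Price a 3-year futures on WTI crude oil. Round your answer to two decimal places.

Net carry = r + u − y = 0.0660 + 0.0118 − 0.0000 = 0.0778
F = S·e^((r+u−y)T) = 35.22 · e^(0.0778 × 3) = 35.22 · e^0.233400
= 35.22 × 1.262887 = €44.48 per barrel

€44.48 per barrel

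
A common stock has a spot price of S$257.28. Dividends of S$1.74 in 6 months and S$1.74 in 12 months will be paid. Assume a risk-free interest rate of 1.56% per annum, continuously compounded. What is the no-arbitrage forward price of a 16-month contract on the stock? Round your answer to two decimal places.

S$259.18

PV(dividends) I = 1.74·e^(−0.0156·6/12) + 1.74·e^(−0.0156·12/12)
I = 1.7265 + 1.7131 = 3.4396
F = (S − I)·e^(rT) = (257.28 − 3.4396) · e^(0.0156·16/12)
= 253.8404 · e^0.020800 = 253.8404 × 1.021018 = S$259.18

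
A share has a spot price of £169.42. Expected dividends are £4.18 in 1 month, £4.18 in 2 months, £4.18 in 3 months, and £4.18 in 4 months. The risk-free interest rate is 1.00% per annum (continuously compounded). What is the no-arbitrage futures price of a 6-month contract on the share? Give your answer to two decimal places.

PV(dividends) I = 4.18·e^(−0.0100·1/12) + 4.18·e^(−0.0100·2/12) + 4.18·e^(−0.0100·3/12) + 4.18·e^(−0.0100·4/12)
I = 4.1765 + 4.1730 + 4.1696 + 4.1661 = 16.6852
F = (S − I)·e^(rT) = (169.42 − 16.6852) · e^(0.0100·6/12)
= 152.7348 · e^0.005000 = 152.7348 × 1.005013 = £153.50

£153.50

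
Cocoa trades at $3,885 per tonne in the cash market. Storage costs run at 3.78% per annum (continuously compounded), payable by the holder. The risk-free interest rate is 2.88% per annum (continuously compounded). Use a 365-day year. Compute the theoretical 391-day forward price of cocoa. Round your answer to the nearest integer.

Net carry = r + u − y = 0.0288 + 0.0378 − 0.0000 = 0.0666
F = S·e^((r+u−y)T) = 3885 · e^(0.0666 × 391/365) = 3885 · e^0.071344
= 3885 × 1.073951 = $4,172 per tonne

$4,172 per tonne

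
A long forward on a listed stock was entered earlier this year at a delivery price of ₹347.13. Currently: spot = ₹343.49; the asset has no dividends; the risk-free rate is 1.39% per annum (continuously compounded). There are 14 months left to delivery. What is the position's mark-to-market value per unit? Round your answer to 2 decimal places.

Current fair forward for the remaining 14 months: F = S·e^(r·T), r = 0.0139
F = 343.49 · e^(0.0139 × 14/12) = 343.49 × 1.016349 = 349.1057
Value of long forward = (F − K)·e^(−rT) = (349.1057 − 347.13) · e^(−0.0139·14/12)
= 1.9757 × 0.983914 = 1.94

₹1.94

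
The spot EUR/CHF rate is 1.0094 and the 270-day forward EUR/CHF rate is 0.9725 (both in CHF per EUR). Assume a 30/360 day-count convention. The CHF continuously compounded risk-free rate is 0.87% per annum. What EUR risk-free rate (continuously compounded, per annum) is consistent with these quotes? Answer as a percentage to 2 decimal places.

F = S·e^((r_CHF − r_EUR)T) ⇒ r_EUR = r_CHF − ln(F/S)/T
ln(0.9725/1.0094) = -0.037241; /(270/360) = -0.049655
r_EUR = 0.0087 + 0.049655 = 0.058355
r_EUR = 5.84%

5.84%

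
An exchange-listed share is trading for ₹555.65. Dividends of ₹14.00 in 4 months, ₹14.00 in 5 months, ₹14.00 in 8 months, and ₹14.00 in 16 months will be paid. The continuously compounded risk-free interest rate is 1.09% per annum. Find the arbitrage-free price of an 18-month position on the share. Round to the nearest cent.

₹508.31

PV(dividends) I = 14.00·e^(−0.0109·4/12) + 14.00·e^(−0.0109·5/12) + 14.00·e^(−0.0109·8/12) + 14.00·e^(−0.0109·16/12)
I = 13.9492 + 13.9366 + 13.8986 + 13.7980 = 55.5824
F = (S − I)·e^(rT) = (555.65 − 55.5824) · e^(0.0109·18/12)
= 500.0676 · e^0.016350 = 500.0676 × 1.016484 = ₹508.31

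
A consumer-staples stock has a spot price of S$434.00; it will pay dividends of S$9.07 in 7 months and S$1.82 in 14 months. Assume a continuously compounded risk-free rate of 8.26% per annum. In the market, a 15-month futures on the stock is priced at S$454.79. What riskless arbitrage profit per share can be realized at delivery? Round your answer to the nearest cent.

S$15.00 per share

PV(dividends) I = 9.07·e^(−0.0826·7/12) + 1.82·e^(−0.0826·14/12) = 10.2961
Fair futures F* = (S − I)·e^(rT) = (434.00 − 10.2961)·e^0.103250 = 423.7039 × 1.108769 = 469.7897
Market S$454.79 < fair 469.7897: forward underpriced → reverse cash-and-carry (short the stock, invest proceeds at r, pay the dividends, go long the forward).
Profit at T = |F_mkt − F*| = |454.79 − 469.7897| = S$15.00 per share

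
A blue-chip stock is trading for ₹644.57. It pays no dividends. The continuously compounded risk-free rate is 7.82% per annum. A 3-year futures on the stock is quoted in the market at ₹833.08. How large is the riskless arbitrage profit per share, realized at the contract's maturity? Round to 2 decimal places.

₹18.08 per share

Fair futures: F* = S·e^(carry·T), with carry = r = 0.0782
F* = 644.57 · e^(0.0782 × 3) = 644.57 · e^0.234600 = 644.57 × 1.264403 = ₹814.9962
Market ₹833.08 > fair ₹814.9962: forward overpriced → cash-and-carry (buy spot, short the forward).
At maturity, profit = |F_mkt − F*| = |833.08 − 814.9962| = ₹18.08 per share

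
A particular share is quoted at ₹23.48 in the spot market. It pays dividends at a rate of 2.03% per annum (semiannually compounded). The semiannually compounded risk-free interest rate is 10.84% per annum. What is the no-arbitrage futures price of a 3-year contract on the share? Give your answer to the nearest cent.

₹30.33

F = S · (1+r/2)^(2T) / (1+q/2)^(2T)
= 23.48 × 1.372581 / 1.062466 = 23.48 × 1.291882
F = ₹30.33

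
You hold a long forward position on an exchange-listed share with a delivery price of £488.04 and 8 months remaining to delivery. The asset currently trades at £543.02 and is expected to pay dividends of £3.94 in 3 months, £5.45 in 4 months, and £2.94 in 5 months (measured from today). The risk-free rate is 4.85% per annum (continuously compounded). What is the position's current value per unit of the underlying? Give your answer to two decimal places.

£58.37

PV(remaining dividends) I = 3.94·e^(−0.0485·3/12) + 5.45·e^(−0.0485·4/12) + 2.94·e^(−0.0485·5/12) = 12.1363
Current forward F = (S − I)·e^(rT) = (543.02 − 12.1363)·e^(0.0485·8/12) = 530.8837 × 1.032862 = 548.3296
Value (long) = (F − K)·e^(−rT) = (548.3296 − 488.04) × 0.968184 = 58.3714
Value = £58.37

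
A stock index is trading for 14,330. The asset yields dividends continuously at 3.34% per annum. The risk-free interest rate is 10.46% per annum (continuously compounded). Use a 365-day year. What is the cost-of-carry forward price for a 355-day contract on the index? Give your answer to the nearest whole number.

F = S·e^((r − q)T) = 14330 · e^((0.1046 − 0.0334) × 355/365)
= 14330 · e^0.069249 = 14330 × 1.071703
F = 15,358

15,358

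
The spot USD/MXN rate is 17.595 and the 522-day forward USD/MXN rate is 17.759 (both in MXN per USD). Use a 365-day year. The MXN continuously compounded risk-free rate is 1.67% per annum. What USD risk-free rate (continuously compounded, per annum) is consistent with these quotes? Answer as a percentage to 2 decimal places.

1.02%

F = S·e^((r_MXN − r_USD)T) ⇒ r_USD = r_MXN − ln(F/S)/T
ln(17.759/17.595) = 0.009278; /(522/365) = 0.006487
r_USD = 0.0167 − 0.006487 = 0.010213
r_USD = 1.02%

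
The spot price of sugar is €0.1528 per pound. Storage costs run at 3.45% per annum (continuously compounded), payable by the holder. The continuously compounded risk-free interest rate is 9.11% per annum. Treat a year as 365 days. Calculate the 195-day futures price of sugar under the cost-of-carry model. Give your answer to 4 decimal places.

Net carry = r + u − y = 0.0911 + 0.0345 − 0.0000 = 0.1256
F = S·e^((r+u−y)T) = 0.1528 · e^(0.1256 × 195/365) = 0.1528 · e^0.067101
= 0.1528 × 1.069403 = €0.1634 per pound

€0.1634 per pound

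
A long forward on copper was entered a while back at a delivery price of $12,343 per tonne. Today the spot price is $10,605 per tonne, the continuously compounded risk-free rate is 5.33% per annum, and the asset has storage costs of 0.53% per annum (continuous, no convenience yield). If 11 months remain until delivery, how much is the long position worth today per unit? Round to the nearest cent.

Current fair forward for the remaining 11 months: F = S·e^((r + u)·T), (r + u) = 0.0533 + 0.0053 = 0.0586
F = 10605 · e^(0.0586 × 11/12) = 10605 × 1.05518559 = 11190.2432
Value of long forward = (F − K)·e^(−rT) = (11190.2432 − 12343) · e^(−0.0533·11/12)
= -1152.7568 × 0.95231603 = -1097.79

-$1097.79 per tonne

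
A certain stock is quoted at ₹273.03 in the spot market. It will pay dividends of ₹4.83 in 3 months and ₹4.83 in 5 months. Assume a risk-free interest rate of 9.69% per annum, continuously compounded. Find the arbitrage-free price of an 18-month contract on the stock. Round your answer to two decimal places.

₹304.93

PV(dividends) I = 4.83·e^(−0.0969·3/12) + 4.83·e^(−0.0969·5/12)
I = 4.7144 + 4.6389 = 9.3533
F = (S − I)·e^(rT) = (273.03 − 9.3533) · e^(0.0969·18/12)
= 263.6767 · e^0.145350 = 263.6767 × 1.156444 = ₹304.93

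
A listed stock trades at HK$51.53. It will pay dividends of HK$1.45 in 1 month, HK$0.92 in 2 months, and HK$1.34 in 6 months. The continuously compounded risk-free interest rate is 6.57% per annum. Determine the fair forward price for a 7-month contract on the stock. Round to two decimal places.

PV(dividends) I = 1.45·e^(−0.0657·1/12) + 0.92·e^(−0.0657·2/12) + 1.34·e^(−0.0657·6/12)
I = 1.4421 + 0.9100 + 1.2967 = 3.6488
F = (S − I)·e^(rT) = (51.53 − 3.6488) · e^(0.0657·7/12)
= 47.8812 · e^0.038325 = 47.8812 × 1.039069 = HK$49.75

HK$49.75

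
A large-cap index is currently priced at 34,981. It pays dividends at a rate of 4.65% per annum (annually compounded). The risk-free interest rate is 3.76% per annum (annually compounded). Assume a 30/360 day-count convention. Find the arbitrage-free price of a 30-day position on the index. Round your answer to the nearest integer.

34,956

F = S · (1+r)^T / (1+q)^T
= 34981 × 1.003081 / 1.003795 = 34981 × 0.999289
F = 34,956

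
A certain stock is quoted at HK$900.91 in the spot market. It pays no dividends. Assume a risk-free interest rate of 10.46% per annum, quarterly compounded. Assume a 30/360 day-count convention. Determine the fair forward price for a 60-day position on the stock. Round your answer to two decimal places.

F = S · (1+r/4)^(4T)
= 900.91 × 1.017358
F = HK$916.55

HK$916.55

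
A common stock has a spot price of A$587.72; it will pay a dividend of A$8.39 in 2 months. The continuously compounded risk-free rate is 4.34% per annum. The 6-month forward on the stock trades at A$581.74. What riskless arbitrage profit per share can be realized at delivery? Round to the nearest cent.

PV(dividends) I = 8.39·e^(−0.0434·2/12) = 8.3295
Fair forward F* = (S − I)·e^(rT) = (587.72 − 8.3295)·e^0.021700 = 579.3905 × 1.021937 = 592.1006
Market A$581.74 < fair 592.1006: forward underpriced → reverse cash-and-carry (short the stock, invest proceeds at r, pay the dividends, go long the forward).
Profit at T = |F_mkt − F*| = |581.74 − 592.1006| = A$10.36 per share

A$10.36 per share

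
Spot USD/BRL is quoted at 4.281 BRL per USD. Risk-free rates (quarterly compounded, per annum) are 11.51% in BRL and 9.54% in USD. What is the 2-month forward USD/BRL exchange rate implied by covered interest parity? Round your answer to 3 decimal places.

By covered interest parity, F = S · (1+r_BRL/4)^(4T) / (1+r_USD/4)^(4T)
= 4.281 × 1.019092 / 1.015837 = 4.281 × 1.003204
F = 4.295 BRL per USD

4.295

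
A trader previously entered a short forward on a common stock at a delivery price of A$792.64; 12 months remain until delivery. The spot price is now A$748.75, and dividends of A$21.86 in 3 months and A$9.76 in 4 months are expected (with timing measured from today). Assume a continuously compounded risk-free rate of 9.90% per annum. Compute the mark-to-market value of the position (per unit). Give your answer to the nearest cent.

PV(remaining dividends) I = 21.86·e^(−0.0990·3/12) + 9.76·e^(−0.0990·4/12) = 30.7688
Current forward F = (S − I)·e^(rT) = (748.75 − 30.7688)·e^(0.0990·12/12) = 717.9812 × 1.104066 = 792.6986
Value (long) = (F − K)·e^(−rT) = (792.6986 − 792.64) × 0.905743 = 0.0531
Short position value = −(long value) = -A$0.05

-A$0.05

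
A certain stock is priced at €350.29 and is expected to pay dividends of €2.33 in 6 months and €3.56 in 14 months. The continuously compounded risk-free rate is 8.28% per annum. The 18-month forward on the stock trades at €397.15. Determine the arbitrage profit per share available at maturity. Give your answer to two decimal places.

PV(dividends) I = 2.33·e^(−0.0828·6/12) + 3.56·e^(−0.0828·14/12) = 5.4677
Fair forward F* = (S − I)·e^(rT) = (350.29 − 5.4677)·e^0.124200 = 344.8223 × 1.132242 = 390.4223
Market €397.15 > fair 390.4223: forward overpriced → cash-and-carry (borrow at r, buy the stock and collect the dividends, short the forward).
Profit at T = |F_mkt − F*| = |397.15 − 390.4223| = €6.73 per share

€6.73 per share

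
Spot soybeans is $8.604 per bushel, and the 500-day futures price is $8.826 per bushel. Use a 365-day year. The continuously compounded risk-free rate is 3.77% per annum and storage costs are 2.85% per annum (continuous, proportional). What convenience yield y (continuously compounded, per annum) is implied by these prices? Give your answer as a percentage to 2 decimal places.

4.76%

F = S·e^((r+u−y)T) ⇒ (r+u−y) = ln(F/S)/T
ln(8.826/8.604) = 0.025475; /T ⇒ 0.018597
y = r + u − ln(F/S)/T = 0.0377 + 0.0285 − 0.018597 = 0.047603
y = 4.76%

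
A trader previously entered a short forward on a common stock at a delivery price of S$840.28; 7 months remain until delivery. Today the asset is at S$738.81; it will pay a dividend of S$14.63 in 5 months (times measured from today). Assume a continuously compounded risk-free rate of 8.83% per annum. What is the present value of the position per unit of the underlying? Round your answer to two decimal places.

S$73.39

PV(remaining dividends) I = 14.63·e^(−0.0883·5/12) = 14.1015
Current forward F = (S − I)·e^(rT) = (738.81 − 14.1015)·e^(0.0883·7/12) = 724.7085 × 1.052858 = 763.0151
Value (long) = (F − K)·e^(−rT) = (763.0151 − 840.28) × 0.949796 = -73.3859
Short position value = −(long value) = S$73.39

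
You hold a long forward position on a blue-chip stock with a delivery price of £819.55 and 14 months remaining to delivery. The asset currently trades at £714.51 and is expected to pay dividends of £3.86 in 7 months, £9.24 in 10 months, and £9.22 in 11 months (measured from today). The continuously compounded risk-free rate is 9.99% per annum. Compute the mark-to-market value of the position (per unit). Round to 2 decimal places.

-£35.43

PV(remaining dividends) I = 3.86·e^(−0.0999·7/12) + 9.24·e^(−0.0999·10/12) + 9.22·e^(−0.0999·11/12) = 20.5566
Current forward F = (S − I)·e^(rT) = (714.51 − 20.5566)·e^(0.0999·14/12) = 693.9534 × 1.123614 = 779.7358
Value (long) = (F − K)·e^(−rT) = (779.7358 − 819.55) × 0.889986 = -35.4341
Value = -£35.43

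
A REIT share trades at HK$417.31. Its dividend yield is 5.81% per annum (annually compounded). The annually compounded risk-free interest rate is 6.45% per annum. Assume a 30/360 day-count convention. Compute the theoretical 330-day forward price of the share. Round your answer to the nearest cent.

F = S · (1+r)^T / (1+q)^T
= 417.31 × 1.058970 / 1.053132 = 417.31 × 1.005543
F = HK$419.62

HK$419.62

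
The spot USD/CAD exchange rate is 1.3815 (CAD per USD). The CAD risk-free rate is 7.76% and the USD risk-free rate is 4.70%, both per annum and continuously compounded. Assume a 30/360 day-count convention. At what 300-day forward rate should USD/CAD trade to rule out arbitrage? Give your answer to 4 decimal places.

1.4172

F = S·e^((r_CAD − r_USD)T) = 1.3815 · e^((0.0776 − 0.0470) × 300/360)
= 1.3815 · e^0.025500 = 1.3815 × 1.025828
F = 1.4172 CAD per USD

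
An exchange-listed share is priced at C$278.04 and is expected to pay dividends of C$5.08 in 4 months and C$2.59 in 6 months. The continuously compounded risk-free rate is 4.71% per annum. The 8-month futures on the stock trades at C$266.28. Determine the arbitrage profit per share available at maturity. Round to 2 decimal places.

C$12.86 per share

PV(dividends) I = 5.08·e^(−0.0471·4/12) + 2.59·e^(−0.0471·6/12) = 7.5306
Fair futures F* = (S − I)·e^(rT) = (278.04 − 7.5306)·e^0.031400 = 270.5094 × 1.031898 = 279.1381
Market C$266.28 < fair 279.1381: forward underpriced → reverse cash-and-carry (short the stock, invest proceeds at r, pay the dividends, go long the forward).
Profit at T = |F_mkt − F*| = |266.28 − 279.1381| = C$12.86 per share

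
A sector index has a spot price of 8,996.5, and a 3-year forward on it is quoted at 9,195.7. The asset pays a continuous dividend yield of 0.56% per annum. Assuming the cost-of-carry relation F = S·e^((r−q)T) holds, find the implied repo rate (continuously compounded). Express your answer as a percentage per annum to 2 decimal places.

1.29%

From F = S·e^((r−q)T): (r − q) = ln(F/S)/T
ln(9195.7/8996.5) = ln(1.022142) = 0.021900
(r − q) = 0.021900 / (3) = 0.007300
r = ln(F/S)/T + q = 0.007300 + 0.0056 = 0.012900
r = 1.29%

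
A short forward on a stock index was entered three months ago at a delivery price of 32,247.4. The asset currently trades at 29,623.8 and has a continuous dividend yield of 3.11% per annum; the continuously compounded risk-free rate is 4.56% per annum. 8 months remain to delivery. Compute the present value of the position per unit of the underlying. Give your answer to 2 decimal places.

Current fair forward for the remaining 8 months: F = S·e^((r − q)·T), (r − q) = 0.0456 − 0.0311 = 0.0145
F = 29623.8 · e^(0.0145 × 8/12) = 29623.8 × 1.00971354 = 29911.5520
Value of long forward = (F − K)·e^(−rT) = (29911.5520 − 32247.4) · e^(−0.0456·8/12)
= -2335.8480 × 0.97005743 = -2265.91
Short position value = −(long value) = 2265.91

2265.91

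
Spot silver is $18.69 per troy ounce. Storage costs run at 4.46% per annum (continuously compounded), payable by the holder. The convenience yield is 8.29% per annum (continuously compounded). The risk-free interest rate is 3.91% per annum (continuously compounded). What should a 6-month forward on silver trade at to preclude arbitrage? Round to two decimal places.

$18.70 per troy ounce

Net carry = r + u − y = 0.0391 + 0.0446 − 0.0829 = 0.0008
F = S·e^((r+u−y)T) = 18.69 · e^(0.0008 × 6/12) = 18.69 · e^0.000400
= 18.69 × 1.000400 = $18.70 per troy ounce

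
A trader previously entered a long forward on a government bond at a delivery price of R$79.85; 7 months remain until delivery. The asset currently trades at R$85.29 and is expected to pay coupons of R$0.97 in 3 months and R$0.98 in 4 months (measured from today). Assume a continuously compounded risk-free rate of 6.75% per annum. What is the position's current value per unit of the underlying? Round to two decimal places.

R$6.61

PV(remaining coupons) I = 0.97·e^(−0.0675·3/12) + 0.98·e^(−0.0675·4/12) = 1.9120
Current forward F = (S − I)·e^(rT) = (85.29 − 1.9120)·e^(0.0675·7/12) = 83.3780 × 1.040160 = 86.7265
Value (long) = (F − K)·e^(−rT) = (86.7265 − 79.85) × 0.961390 = 6.6110
Value = R$6.61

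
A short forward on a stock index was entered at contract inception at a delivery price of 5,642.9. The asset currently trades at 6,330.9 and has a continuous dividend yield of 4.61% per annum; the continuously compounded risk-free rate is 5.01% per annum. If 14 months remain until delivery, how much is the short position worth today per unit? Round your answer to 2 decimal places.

Current fair forward for the remaining 14 months: F = S·e^((r − q)·T), (r − q) = 0.0501 − 0.0461 = 0.0040
F = 6330.9 · e^(0.0040 × 14/12) = 6330.9 × 1.00467757 = 6360.5132
Value of long forward = (F − K)·e^(−rT) = (6360.5132 − 5642.9) · e^(−0.0501·14/12)
= 717.6132 × 0.94322540 = 676.87
Short position value = −(long value) = -676.87

-676.87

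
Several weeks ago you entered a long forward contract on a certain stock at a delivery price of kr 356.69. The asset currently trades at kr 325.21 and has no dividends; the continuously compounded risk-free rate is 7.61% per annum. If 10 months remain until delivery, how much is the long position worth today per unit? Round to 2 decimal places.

Current fair forward for the remaining 10 months: F = S·e^(r·T), r = 0.0761
F = 325.21 · e^(0.0761 × 10/12) = 325.21 × 1.065471 = 346.5018
Value of long forward = (F − K)·e^(−rT) = (346.5018 − 356.69) · e^(−0.0761·10/12)
= -10.1882 × 0.938552 = -9.56

-kr 9.56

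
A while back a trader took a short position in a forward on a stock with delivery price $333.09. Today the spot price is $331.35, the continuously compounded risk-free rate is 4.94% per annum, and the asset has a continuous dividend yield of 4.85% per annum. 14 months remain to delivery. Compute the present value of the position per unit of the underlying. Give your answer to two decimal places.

Current fair forward for the remaining 14 months: F = S·e^((r − q)·T), (r − q) = 0.0494 − 0.0485 = 0.0009
F = 331.35 · e^(0.0009 × 14/12) = 331.35 × 1.001051 = 331.6982
Value of long forward = (F − K)·e^(−rT) = (331.6982 − 333.09) · e^(−0.0494·14/12)
= -1.3918 × 0.943996 = -1.31
Short position value = −(long value) = $1.31

$1.31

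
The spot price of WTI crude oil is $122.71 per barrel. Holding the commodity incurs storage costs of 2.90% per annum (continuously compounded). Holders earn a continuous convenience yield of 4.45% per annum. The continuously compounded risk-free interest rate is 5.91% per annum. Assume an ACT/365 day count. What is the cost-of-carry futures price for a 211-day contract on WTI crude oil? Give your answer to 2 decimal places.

$125.84 per barrel

Net carry = r + u − y = 0.0591 + 0.0290 − 0.0445 = 0.0436
F = S·e^((r+u−y)T) = 122.71 · e^(0.0436 × 211/365) = 122.71 · e^0.025204
= 122.71 × 1.025524 = $125.84 per barrel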